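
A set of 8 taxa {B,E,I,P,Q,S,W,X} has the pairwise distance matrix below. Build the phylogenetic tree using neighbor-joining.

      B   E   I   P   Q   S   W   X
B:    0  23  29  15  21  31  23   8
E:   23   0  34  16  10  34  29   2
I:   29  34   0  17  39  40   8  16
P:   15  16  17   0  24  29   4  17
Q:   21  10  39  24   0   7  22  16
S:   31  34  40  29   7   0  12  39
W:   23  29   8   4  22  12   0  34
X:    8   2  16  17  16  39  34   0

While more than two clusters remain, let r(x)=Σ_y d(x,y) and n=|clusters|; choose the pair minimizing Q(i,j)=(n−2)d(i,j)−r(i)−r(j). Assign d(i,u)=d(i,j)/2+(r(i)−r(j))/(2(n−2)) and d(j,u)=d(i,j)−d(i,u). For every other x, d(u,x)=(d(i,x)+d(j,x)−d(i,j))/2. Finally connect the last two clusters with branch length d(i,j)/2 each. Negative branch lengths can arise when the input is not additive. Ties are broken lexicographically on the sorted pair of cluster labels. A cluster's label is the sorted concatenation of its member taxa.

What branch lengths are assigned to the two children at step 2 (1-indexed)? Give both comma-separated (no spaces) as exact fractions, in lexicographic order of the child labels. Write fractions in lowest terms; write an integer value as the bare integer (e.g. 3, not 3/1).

63/20,-23/20

step 1: merge (Q,S) at d=7, Q=-289; branch lengths Q→-11/12, S→95/12; new cluster QS
  updated: d(B,QS)=45/2, d(E,QS)=37/2, d(I,QS)=36, d(P,QS)=23, d(QS,W)=27/2, d(QS,X)=24
step 2: merge (E,X) at d=2, Q=-427/2; branch lengths E→63/20, X→-23/20; new cluster EX
  updated: d(B,EX)=29/2, d(EX,I)=24, d(EX,P)=31/2, d(EX,QS)=81/4, d(EX,W)=61/2
step 3: merge (I,W) at d=8, Q=-161; branch lengths I→67/8, W→-3/8; new cluster IW
  updated: d(B,IW)=22, d(EX,IW)=93/4, d(IW,P)=13/2, d(IW,QS)=83/4
step 4: merge (IW,P) at d=13/2, Q=-113; branch lengths IW→16/3, P→7/6; new cluster IPW
  updated: d(B,IPW)=61/4, d(EX,IPW)=129/8, d(IPW,QS)=149/8
step 5: merge (B,EX) at d=29/2, Q=-593/8; branch lengths B→243/32, EX→221/32; new cluster BEX
  updated: d(BEX,IPW)=135/16, d(BEX,QS)=113/8
step 6: merge (BEX,IPW) at d=135/16, Q=-659/16; branch lengths BEX→63/32, IPW→207/32; new cluster BEIPWX
  updated: d(BEIPWX,QS)=389/32
step 7: merge (BEIPWX,QS) at d=389/32; branch lengths BEIPWX→389/64, QS→389/64; new cluster BEIPQSWX
final tree: (((B:243/32,(E:63/20,X:-23/20):221/32):63/32,((I:67/8,W:-3/8):16/3,P:7/6):207/32):389/64,(Q:-11/12,S:95/12):389/64)
total length: 1875/32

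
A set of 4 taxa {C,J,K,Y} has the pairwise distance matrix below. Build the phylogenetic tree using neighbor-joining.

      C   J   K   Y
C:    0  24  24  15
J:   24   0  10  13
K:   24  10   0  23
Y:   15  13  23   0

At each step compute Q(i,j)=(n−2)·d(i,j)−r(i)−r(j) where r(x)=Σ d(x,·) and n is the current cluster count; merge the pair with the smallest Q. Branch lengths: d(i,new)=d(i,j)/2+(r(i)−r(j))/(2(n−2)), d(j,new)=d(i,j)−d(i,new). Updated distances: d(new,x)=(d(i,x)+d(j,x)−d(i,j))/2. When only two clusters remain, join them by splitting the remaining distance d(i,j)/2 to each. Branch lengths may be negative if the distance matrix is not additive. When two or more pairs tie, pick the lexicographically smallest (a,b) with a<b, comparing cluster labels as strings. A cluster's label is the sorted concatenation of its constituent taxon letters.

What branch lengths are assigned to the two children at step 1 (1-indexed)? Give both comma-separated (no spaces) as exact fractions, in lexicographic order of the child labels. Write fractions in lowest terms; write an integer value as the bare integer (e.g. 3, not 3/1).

21/2,9/2

step 1: merge (C,Y) at d=15, Q=-84; branch lengths C→21/2, Y→9/2; new cluster CY
  updated: d(CY,J)=11, d(CY,K)=16
step 2: merge (CY,J) at d=11, Q=-37; branch lengths CY→17/2, J→5/2; new cluster CJY
  updated: d(CJY,K)=15/2
step 3: merge (CJY,K) at d=15/2; branch lengths CJY→15/4, K→15/4; new cluster CJKY
final tree: (((C:21/2,Y:9/2):17/2,J:5/2):15/4,K:15/4)
total length: 67/2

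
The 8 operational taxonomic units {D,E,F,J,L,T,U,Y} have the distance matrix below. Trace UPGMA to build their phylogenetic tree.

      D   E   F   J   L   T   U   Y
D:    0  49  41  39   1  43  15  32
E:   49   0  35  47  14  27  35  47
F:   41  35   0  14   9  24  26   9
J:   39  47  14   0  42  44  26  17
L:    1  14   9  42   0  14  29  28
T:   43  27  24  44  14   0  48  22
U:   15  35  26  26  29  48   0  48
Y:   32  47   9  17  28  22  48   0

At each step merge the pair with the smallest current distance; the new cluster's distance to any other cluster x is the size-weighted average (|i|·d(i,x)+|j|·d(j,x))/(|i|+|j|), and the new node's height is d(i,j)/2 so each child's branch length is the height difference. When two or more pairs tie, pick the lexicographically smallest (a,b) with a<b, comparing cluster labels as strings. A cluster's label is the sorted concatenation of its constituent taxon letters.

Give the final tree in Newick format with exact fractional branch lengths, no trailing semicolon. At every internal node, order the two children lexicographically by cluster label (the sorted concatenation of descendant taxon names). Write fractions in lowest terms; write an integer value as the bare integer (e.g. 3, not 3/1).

step 1: merge (D,L) at d=1; branch lengths D→1/2, L→1/2; new cluster DL
  updated: d(DL,E)=63/2, d(DL,F)=25, d(DL,J)=81/2, d(DL,T)=57/2, d(DL,U)=22, d(DL,Y)=30
step 2: merge (F,Y) at d=9; branch lengths F→9/2, Y→9/2; new cluster FY
  updated: d(DL,FY)=55/2, d(E,FY)=41, d(FY,J)=31/2, d(FY,T)=23, d(FY,U)=37
step 3: merge (FY,J) at d=31/2; branch lengths FY→13/4, J→31/4; new cluster FJY
  updated: d(DL,FJY)=191/6, d(E,FJY)=43, d(FJY,T)=30, d(FJY,U)=100/3
step 4: merge (DL,U) at d=22; branch lengths DL→21/2, U→11; new cluster DLU
  updated: d(DLU,E)=98/3, d(DLU,FJY)=97/3, d(DLU,T)=35
step 5: merge (E,T) at d=27; branch lengths E→27/2, T→27/2; new cluster ET
  updated: d(DLU,ET)=203/6, d(ET,FJY)=73/2
step 6: merge (DLU,FJY) at d=97/3; branch lengths DLU→31/6, FJY→101/12; new cluster DFJLUY
  updated: d(DFJLUY,ET)=211/6
step 7: merge (DFJLUY,ET) at d=211/6; branch lengths DFJLUY→17/12, ET→49/12; new cluster DEFJLTUY
final tree: ((((D:1/2,L:1/2):21/2,U:11):31/6,((F:9/2,Y:9/2):13/4,J:31/4):101/12):17/12,(E:27/2,T:27/2):49/12)
total length: 1063/12

((((D:1/2,L:1/2):21/2,U:11):31/6,((F:9/2,Y:9/2):13/4,J:31/4):101/12):17/12,(E:27/2,T:27/2):49/12)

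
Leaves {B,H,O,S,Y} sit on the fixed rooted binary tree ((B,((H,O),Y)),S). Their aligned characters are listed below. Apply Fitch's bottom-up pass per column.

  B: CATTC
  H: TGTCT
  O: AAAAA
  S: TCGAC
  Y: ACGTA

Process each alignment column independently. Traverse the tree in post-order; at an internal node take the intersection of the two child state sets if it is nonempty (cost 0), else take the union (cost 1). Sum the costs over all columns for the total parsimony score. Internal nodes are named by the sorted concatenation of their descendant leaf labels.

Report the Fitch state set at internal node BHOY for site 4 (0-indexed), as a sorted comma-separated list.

site 0, node HO: H={T} ∪ O={A} → {A,T} (+1)
site 0, node HOY: HO={A,T} ∩ Y={A} → {A} (+0)
site 0, node BHOY: B={C} ∪ HOY={A} → {A,C} (+1)
site 0, node BHOSY: BHOY={A,C} ∪ S={T} → {A,C,T} (+1)
site 1, node HO: H={G} ∪ O={A} → {A,G} (+1)
site 1, node HOY: HO={A,G} ∪ Y={C} → {A,C,G} (+1)
site 1, node BHOY: B={A} ∩ HOY={A,C,G} → {A} (+0)
site 1, node BHOSY: BHOY={A} ∪ S={C} → {A,C} (+1)
site 2, node HO: H={T} ∪ O={A} → {A,T} (+1)
site 2, node HOY: HO={A,T} ∪ Y={G} → {A,G,T} (+1)
site 2, node BHOY: B={T} ∩ HOY={A,G,T} → {T} (+0)
site 2, node BHOSY: BHOY={T} ∪ S={G} → {G,T} (+1)
site 3, node HO: H={C} ∪ O={A} → {A,C} (+1)
site 3, node HOY: HO={A,C} ∪ Y={T} → {A,C,T} (+1)
site 3, node BHOY: B={T} ∩ HOY={A,C,T} → {T} (+0)
site 3, node BHOSY: BHOY={T} ∪ S={A} → {A,T} (+1)
site 4, node HO: H={T} ∪ O={A} → {A,T} (+1)
site 4, node HOY: HO={A,T} ∩ Y={A} → {A} (+0)
site 4, node BHOY: B={C} ∪ HOY={A} → {A,C} (+1)
site 4, node BHOSY: BHOY={A,C} ∩ S={C} → {C} (+0)
per-site changes: [3, 3, 3, 3, 2]; total = 14

A,C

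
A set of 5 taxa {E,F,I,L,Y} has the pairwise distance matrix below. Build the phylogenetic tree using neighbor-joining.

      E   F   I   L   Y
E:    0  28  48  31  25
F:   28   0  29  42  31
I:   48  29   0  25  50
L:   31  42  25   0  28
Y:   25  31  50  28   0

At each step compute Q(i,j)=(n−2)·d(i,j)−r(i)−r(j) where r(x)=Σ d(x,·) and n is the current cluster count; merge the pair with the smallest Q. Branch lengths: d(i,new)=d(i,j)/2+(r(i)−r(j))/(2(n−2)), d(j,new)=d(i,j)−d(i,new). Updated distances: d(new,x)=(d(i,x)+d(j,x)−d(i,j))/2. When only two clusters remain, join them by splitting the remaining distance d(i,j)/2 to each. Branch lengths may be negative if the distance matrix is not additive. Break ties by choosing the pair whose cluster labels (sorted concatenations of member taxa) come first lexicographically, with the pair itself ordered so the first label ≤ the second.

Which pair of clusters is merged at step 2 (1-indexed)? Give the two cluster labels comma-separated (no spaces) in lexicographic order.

step 1: merge (I,L) at d=25, Q=-203; branch lengths I→101/6, L→49/6; new cluster IL
  updated: d(E,IL)=27, d(F,IL)=23, d(IL,Y)=53/2
step 2: merge (E,Y) at d=25, Q=-225/2; branch lengths E→95/8, Y→105/8; new cluster EY
  updated: d(EY,F)=17, d(EY,IL)=57/4
step 3: merge (EY,F) at d=17, Q=-217/4; branch lengths EY→33/8, F→103/8; new cluster EFY
  updated: d(EFY,IL)=81/8
step 4: merge (EFY,IL) at d=81/8; branch lengths EFY→81/16, IL→81/16; new cluster EFILY
final tree: (((E:95/8,Y:105/8):33/8,F:103/8):81/16,(I:101/6,L:49/6):81/16)
total length: 617/8

E,Y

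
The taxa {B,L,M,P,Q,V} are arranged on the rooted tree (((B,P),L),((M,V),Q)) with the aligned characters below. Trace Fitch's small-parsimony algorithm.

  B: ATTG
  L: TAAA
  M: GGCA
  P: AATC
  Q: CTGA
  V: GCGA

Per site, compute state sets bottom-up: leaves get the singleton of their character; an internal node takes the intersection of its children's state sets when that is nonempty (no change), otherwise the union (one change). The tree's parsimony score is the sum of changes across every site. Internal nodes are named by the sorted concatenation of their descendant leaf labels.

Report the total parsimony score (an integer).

site 0, node BP: B={A} ∩ P={A} → {A} (+0)
site 0, node BLP: BP={A} ∪ L={T} → {A,T} (+1)
site 0, node MV: M={G} ∩ V={G} → {G} (+0)
site 0, node MQV: MV={G} ∪ Q={C} → {C,G} (+1)
site 0, node BLMPQV: BLP={A,T} ∪ MQV={C,G} → {A,C,G,T} (+1)
site 1, node BP: B={T} ∪ P={A} → {A,T} (+1)
site 1, node BLP: BP={A,T} ∩ L={A} → {A} (+0)
site 1, node MV: M={G} ∪ V={C} → {C,G} (+1)
site 1, node MQV: MV={C,G} ∪ Q={T} → {C,G,T} (+1)
site 1, node BLMPQV: BLP={A} ∪ MQV={C,G,T} → {A,C,G,T} (+1)
site 2, node BP: B={T} ∩ P={T} → {T} (+0)
site 2, node BLP: BP={T} ∪ L={A} → {A,T} (+1)
site 2, node MV: M={C} ∪ V={G} → {C,G} (+1)
site 2, node MQV: MV={C,G} ∩ Q={G} → {G} (+0)
site 2, node BLMPQV: BLP={A,T} ∪ MQV={G} → {A,G,T} (+1)
site 3, node BP: B={G} ∪ P={C} → {C,G} (+1)
site 3, node BLP: BP={C,G} ∪ L={A} → {A,C,G} (+1)
site 3, node MV: M={A} ∩ V={A} → {A} (+0)
site 3, node MQV: MV={A} ∩ Q={A} → {A} (+0)
site 3, node BLMPQV: BLP={A,C,G} ∩ MQV={A} → {A} (+0)
per-site changes: [3, 4, 3, 2]; total = 12

12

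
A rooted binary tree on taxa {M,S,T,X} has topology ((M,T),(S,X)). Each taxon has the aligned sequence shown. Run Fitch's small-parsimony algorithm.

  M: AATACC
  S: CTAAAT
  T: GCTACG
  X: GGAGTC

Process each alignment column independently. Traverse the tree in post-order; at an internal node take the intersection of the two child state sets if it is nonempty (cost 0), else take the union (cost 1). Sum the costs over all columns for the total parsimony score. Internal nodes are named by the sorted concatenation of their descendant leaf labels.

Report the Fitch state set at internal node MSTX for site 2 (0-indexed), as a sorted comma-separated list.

MT@0: {A} ∪ {G} = {A,G} (union, +1)
SX@0: {C} ∪ {G} = {C,G} (union, +1)
MSTX@0: {A,G} ∩ {C,G} = {G} (intersection, +0)
MT@1: {A} ∪ {C} = {A,C} (union, +1)
SX@1: {T} ∪ {G} = {G,T} (union, +1)
MSTX@1: {A,C} ∪ {G,T} = {A,C,G,T} (union, +1)
MT@2: {T} ∩ {T} = {T} (intersection, +0)
SX@2: {A} ∩ {A} = {A} (intersection, +0)
MSTX@2: {T} ∪ {A} = {A,T} (union, +1)
MT@3: {A} ∩ {A} = {A} (intersection, +0)
SX@3: {A} ∪ {G} = {A,G} (union, +1)
MSTX@3: {A} ∩ {A,G} = {A} (intersection, +0)
MT@4: {C} ∩ {C} = {C} (intersection, +0)
SX@4: {A} ∪ {T} = {A,T} (union, +1)
MSTX@4: {C} ∪ {A,T} = {A,C,T} (union, +1)
MT@5: {C} ∪ {G} = {C,G} (union, +1)
SX@5: {T} ∪ {C} = {C,T} (union, +1)
MSTX@5: {C,G} ∩ {C,T} = {C} (intersection, +0)
per-site changes: [2, 3, 1, 1, 2, 2]; total = 11

A,T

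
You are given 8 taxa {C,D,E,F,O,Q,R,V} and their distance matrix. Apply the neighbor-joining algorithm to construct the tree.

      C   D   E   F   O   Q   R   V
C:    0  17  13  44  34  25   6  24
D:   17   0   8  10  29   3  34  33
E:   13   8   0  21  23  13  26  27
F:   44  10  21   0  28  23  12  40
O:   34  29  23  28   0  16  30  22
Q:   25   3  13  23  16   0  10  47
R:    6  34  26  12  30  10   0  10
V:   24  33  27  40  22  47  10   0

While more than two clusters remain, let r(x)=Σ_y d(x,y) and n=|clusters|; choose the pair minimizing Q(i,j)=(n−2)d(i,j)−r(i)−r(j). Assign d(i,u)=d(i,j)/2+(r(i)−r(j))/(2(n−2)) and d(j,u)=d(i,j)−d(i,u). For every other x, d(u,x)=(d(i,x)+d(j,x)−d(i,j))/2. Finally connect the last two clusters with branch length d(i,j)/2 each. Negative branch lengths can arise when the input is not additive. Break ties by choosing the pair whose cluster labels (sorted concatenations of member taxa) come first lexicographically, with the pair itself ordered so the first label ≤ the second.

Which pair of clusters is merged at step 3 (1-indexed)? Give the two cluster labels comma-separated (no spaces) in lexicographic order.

step 1: merge (R,V) at d=10, Q=-271; branch lengths R→-5/4, V→45/4; new cluster RV
  updated: d(C,RV)=10, d(D,RV)=57/2, d(E,RV)=43/2, d(F,RV)=21, d(O,RV)=21, d(Q,RV)=47/2
step 2: merge (C,RV) at d=10, Q=-437/2; branch lengths C→27/4, RV→13/4; new cluster CRV
  updated: d(CRV,D)=71/4, d(CRV,E)=49/4, d(CRV,F)=55/2, d(CRV,O)=45/2, d(CRV,Q)=77/4
step 3: merge (D,F) at d=10, Q=-549/4; branch lengths D→-7/32, F→327/32; new cluster DF
  updated: d(CRV,DF)=141/8, d(DF,E)=19/2, d(DF,O)=47/2, d(DF,Q)=8
step 4: merge (O,Q) at d=16, Q=-373/4; branch lengths O→307/24, Q→77/24; new cluster OQ
  updated: d(CRV,OQ)=103/8, d(DF,OQ)=31/4, d(E,OQ)=10
step 5: merge (CRV,E) at d=49/4, Q=-50; branch lengths CRV→71/8, E→27/8; new cluster CERV
  updated: d(CERV,DF)=119/16, d(CERV,OQ)=85/16
step 6: merge (CERV,DF) at d=119/16, Q=-41/2; branch lengths CERV→5/2, DF→79/16; new cluster CDEFRV
  updated: d(CDEFRV,OQ)=45/16
step 7: merge (CDEFRV,OQ) at d=45/16; branch lengths CDEFRV→45/32, OQ→45/32; new cluster CDEFOQRV
final tree: ((((C:27/4,(R:-5/4,V:45/4):13/4):71/8,E:27/8):5/2,(D:-7/32,F:327/32):79/16):45/32,(O:307/24,Q:77/24):45/32)
total length: 137/2

D,F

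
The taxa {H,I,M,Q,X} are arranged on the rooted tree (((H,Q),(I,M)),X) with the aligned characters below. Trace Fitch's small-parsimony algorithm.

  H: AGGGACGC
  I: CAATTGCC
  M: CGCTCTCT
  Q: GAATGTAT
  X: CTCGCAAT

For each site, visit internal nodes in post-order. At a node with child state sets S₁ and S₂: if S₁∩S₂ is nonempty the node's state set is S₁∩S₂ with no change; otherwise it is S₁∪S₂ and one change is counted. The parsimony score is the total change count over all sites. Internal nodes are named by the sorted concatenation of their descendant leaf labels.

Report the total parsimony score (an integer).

[col 0] HQ: children H:{A}, Q:{G} ∪→ {A,G}; cost 1
[col 0] IM: children I:{C}, M:{C} ∩→ {C}; cost 0
[col 0] HIMQ: children HQ:{A,G}, IM:{C} ∪→ {A,C,G}; cost 1
[col 0] HIMQX: children HIMQ:{A,C,G}, X:{C} ∩→ {C}; cost 0
[col 1] HQ: children H:{G}, Q:{A} ∪→ {A,G}; cost 1
[col 1] IM: children I:{A}, M:{G} ∪→ {A,G}; cost 1
[col 1] HIMQ: children HQ:{A,G}, IM:{A,G} ∩→ {A,G}; cost 0
[col 1] HIMQX: children HIMQ:{A,G}, X:{T} ∪→ {A,G,T}; cost 1
[col 2] HQ: children H:{G}, Q:{A} ∪→ {A,G}; cost 1
[col 2] IM: children I:{A}, M:{C} ∪→ {A,C}; cost 1
[col 2] HIMQ: children HQ:{A,G}, IM:{A,C} ∩→ {A}; cost 0
[col 2] HIMQX: children HIMQ:{A}, X:{C} ∪→ {A,C}; cost 1
[col 3] HQ: children H:{G}, Q:{T} ∪→ {G,T}; cost 1
[col 3] IM: children I:{T}, M:{T} ∩→ {T}; cost 0
[col 3] HIMQ: children HQ:{G,T}, IM:{T} ∩→ {T}; cost 0
[col 3] HIMQX: children HIMQ:{T}, X:{G} ∪→ {G,T}; cost 1
[col 4] HQ: children H:{A}, Q:{G} ∪→ {A,G}; cost 1
[col 4] IM: children I:{T}, M:{C} ∪→ {C,T}; cost 1
[col 4] HIMQ: children HQ:{A,G}, IM:{C,T} ∪→ {A,C,G,T}; cost 1
[col 4] HIMQX: children HIMQ:{A,C,G,T}, X:{C} ∩→ {C}; cost 0
[col 5] HQ: children H:{C}, Q:{T} ∪→ {C,T}; cost 1
[col 5] IM: children I:{G}, M:{T} ∪→ {G,T}; cost 1
[col 5] HIMQ: children HQ:{C,T}, IM:{G,T} ∩→ {T}; cost 0
[col 5] HIMQX: children HIMQ:{T}, X:{A} ∪→ {A,T}; cost 1
[col 6] HQ: children H:{G}, Q:{A} ∪→ {A,G}; cost 1
[col 6] IM: children I:{C}, M:{C} ∩→ {C}; cost 0
[col 6] HIMQ: children HQ:{A,G}, IM:{C} ∪→ {A,C,G}; cost 1
[col 6] HIMQX: children HIMQ:{A,C,G}, X:{A} ∩→ {A}; cost 0
[col 7] HQ: children H:{C}, Q:{T} ∪→ {C,T}; cost 1
[col 7] IM: children I:{C}, M:{T} ∪→ {C,T}; cost 1
[col 7] HIMQ: children HQ:{C,T}, IM:{C,T} ∩→ {C,T}; cost 0
[col 7] HIMQX: children HIMQ:{C,T}, X:{T} ∩→ {T}; cost 0
per-site changes: [2, 3, 3, 2, 3, 3, 2, 2]; total = 20

20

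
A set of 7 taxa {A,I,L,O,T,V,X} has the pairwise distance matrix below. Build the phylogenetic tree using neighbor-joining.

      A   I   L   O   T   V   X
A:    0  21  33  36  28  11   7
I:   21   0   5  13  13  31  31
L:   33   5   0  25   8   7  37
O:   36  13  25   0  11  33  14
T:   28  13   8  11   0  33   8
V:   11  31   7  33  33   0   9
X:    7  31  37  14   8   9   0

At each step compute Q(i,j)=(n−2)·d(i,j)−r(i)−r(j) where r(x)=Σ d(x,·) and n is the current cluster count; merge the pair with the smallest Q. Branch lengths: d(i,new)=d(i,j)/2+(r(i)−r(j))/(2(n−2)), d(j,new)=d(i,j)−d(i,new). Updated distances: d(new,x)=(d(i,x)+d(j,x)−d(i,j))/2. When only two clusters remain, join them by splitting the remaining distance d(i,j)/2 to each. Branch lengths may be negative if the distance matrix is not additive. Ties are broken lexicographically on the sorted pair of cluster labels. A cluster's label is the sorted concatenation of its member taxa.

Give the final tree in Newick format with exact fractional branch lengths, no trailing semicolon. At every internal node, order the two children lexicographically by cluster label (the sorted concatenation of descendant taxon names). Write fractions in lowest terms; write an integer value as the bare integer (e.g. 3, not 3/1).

(((((A:13/2,X:1/2):3/2,V:5):109/8,(I:31/12,L:29/12):29/8):25/8,O:17/2):5/4,T:5/4)

1. join A+X (d=7, Q=-207) ⇒ AX; edges |A|=13/2, |X|=1/2
  updated: d(AX,I)=45/2, d(AX,L)=63/2, d(AX,O)=43/2, d(AX,T)=29/2, d(AX,V)=13/2
2. join AX+V (d=13/2, Q=-181) ⇒ AVX; edges |AX|=3/2, |V|=5
  updated: d(AVX,I)=47/2, d(AVX,L)=16, d(AVX,O)=24, d(AVX,T)=41/2
3. join I+L (d=5, Q=-187/2) ⇒ IL; edges |I|=31/12, |L|=29/12
  updated: d(AVX,IL)=69/4, d(IL,O)=33/2, d(IL,T)=8
4. join AVX+IL (d=69/4, Q=-69) ⇒ AILVX; edges |AVX|=109/8, |IL|=29/8
  updated: d(AILVX,O)=93/8, d(AILVX,T)=45/8
5. join AILVX+O (d=93/8, Q=-113/4) ⇒ AILOVX; edges |AILVX|=25/8, |O|=17/2
  updated: d(AILOVX,T)=5/2
6. join AILOVX+T (d=5/2) ⇒ AILOTVX; edges |AILOVX|=5/4, |T|=5/4
final tree: (((((A:13/2,X:1/2):3/2,V:5):109/8,(I:31/12,L:29/12):29/8):25/8,O:17/2):5/4,T:5/4)
total length: 399/8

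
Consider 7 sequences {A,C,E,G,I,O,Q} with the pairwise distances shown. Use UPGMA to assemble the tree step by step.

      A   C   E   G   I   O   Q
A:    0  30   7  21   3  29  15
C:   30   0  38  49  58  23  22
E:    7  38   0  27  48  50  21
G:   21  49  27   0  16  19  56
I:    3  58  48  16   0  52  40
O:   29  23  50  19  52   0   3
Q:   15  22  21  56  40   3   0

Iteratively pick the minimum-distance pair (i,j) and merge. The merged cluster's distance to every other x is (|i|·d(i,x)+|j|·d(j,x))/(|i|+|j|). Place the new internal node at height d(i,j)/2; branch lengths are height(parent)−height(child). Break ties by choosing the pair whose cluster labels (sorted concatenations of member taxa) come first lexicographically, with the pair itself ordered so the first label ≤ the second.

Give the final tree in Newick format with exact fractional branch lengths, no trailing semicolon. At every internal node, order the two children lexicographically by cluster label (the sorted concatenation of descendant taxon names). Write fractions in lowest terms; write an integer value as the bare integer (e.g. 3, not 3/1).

step 1: merge (A,I) at d=3; branch lengths A→3/2, I→3/2; new cluster AI
  updated: d(AI,C)=44, d(AI,E)=55/2, d(AI,G)=37/2, d(AI,O)=81/2, d(AI,Q)=55/2
step 2: merge (O,Q) at d=3; branch lengths O→3/2, Q→3/2; new cluster OQ
  updated: d(AI,OQ)=34, d(C,OQ)=45/2, d(E,OQ)=71/2, d(G,OQ)=75/2
step 3: merge (AI,G) at d=37/2; branch lengths AI→31/4, G→37/4; new cluster AGI
  updated: d(AGI,C)=137/3, d(AGI,E)=82/3, d(AGI,OQ)=211/6
step 4: merge (C,OQ) at d=45/2; branch lengths C→45/4, OQ→39/4; new cluster COQ
  updated: d(AGI,COQ)=116/3, d(COQ,E)=109/3
step 5: merge (AGI,E) at d=82/3; branch lengths AGI→53/12, E→41/3; new cluster AEGI
  updated: d(AEGI,COQ)=457/12
step 6: merge (AEGI,COQ) at d=457/12; branch lengths AEGI→43/8, COQ→187/24; new cluster ACEGIOQ
final tree: ((((A:3/2,I:3/2):31/4,G:37/4):53/12,E:41/3):43/8,(C:45/4,(O:3/2,Q:3/2):39/4):187/24)
total length: 301/4

((((A:3/2,I:3/2):31/4,G:37/4):53/12,E:41/3):43/8,(C:45/4,(O:3/2,Q:3/2):39/4):187/24)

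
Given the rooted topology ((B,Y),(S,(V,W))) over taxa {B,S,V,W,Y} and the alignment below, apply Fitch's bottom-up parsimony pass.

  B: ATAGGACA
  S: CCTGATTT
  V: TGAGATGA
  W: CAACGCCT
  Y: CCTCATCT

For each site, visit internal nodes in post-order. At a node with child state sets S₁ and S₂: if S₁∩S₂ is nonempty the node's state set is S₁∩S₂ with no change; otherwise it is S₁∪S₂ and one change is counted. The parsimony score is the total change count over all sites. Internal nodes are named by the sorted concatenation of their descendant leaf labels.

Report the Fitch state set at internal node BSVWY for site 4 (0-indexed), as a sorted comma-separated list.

site 0, node BY: B={A} ∪ Y={C} → {A,C} (+1)
site 0, node VW: V={T} ∪ W={C} → {C,T} (+1)
site 0, node SVW: S={C} ∩ VW={C,T} → {C} (+0)
site 0, node BSVWY: BY={A,C} ∩ SVW={C} → {C} (+0)
site 1, node BY: B={T} ∪ Y={C} → {C,T} (+1)
site 1, node VW: V={G} ∪ W={A} → {A,G} (+1)
site 1, node SVW: S={C} ∪ VW={A,G} → {A,C,G} (+1)
site 1, node BSVWY: BY={C,T} ∩ SVW={A,C,G} → {C} (+0)
site 2, node BY: B={A} ∪ Y={T} → {A,T} (+1)
site 2, node VW: V={A} ∩ W={A} → {A} (+0)
site 2, node SVW: S={T} ∪ VW={A} → {A,T} (+1)
site 2, node BSVWY: BY={A,T} ∩ SVW={A,T} → {A,T} (+0)
site 3, node BY: B={G} ∪ Y={C} → {C,G} (+1)
site 3, node VW: V={G} ∪ W={C} → {C,G} (+1)
site 3, node SVW: S={G} ∩ VW={C,G} → {G} (+0)
site 3, node BSVWY: BY={C,G} ∩ SVW={G} → {G} (+0)
site 4, node BY: B={G} ∪ Y={A} → {A,G} (+1)
site 4, node VW: V={A} ∪ W={G} → {A,G} (+1)
site 4, node SVW: S={A} ∩ VW={A,G} → {A} (+0)
site 4, node BSVWY: BY={A,G} ∩ SVW={A} → {A} (+0)
site 5, node BY: B={A} ∪ Y={T} → {A,T} (+1)
site 5, node VW: V={T} ∪ W={C} → {C,T} (+1)
site 5, node SVW: S={T} ∩ VW={C,T} → {T} (+0)
site 5, node BSVWY: BY={A,T} ∩ SVW={T} → {T} (+0)
site 6, node BY: B={C} ∩ Y={C} → {C} (+0)
site 6, node VW: V={G} ∪ W={C} → {C,G} (+1)
site 6, node SVW: S={T} ∪ VW={C,G} → {C,G,T} (+1)
site 6, node BSVWY: BY={C} ∩ SVW={C,G,T} → {C} (+0)
site 7, node BY: B={A} ∪ Y={T} → {A,T} (+1)
site 7, node VW: V={A} ∪ W={T} → {A,T} (+1)
site 7, node SVW: S={T} ∩ VW={A,T} → {T} (+0)
site 7, node BSVWY: BY={A,T} ∩ SVW={T} → {T} (+0)
per-site changes: [2, 3, 2, 2, 2, 2, 2, 2]; total = 17

A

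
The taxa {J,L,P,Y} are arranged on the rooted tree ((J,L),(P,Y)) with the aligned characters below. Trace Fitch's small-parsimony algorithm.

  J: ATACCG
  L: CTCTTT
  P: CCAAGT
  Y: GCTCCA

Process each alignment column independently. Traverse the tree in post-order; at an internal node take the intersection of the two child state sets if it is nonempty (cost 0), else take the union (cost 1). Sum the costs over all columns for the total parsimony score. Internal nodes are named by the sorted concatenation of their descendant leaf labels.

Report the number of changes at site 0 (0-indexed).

2

JL@0: {A} ∪ {C} = {A,C} (union, +1)
PY@0: {C} ∪ {G} = {C,G} (union, +1)
JLPY@0: {A,C} ∩ {C,G} = {C} (intersection, +0)
JL@1: {T} ∩ {T} = {T} (intersection, +0)
PY@1: {C} ∩ {C} = {C} (intersection, +0)
JLPY@1: {T} ∪ {C} = {C,T} (union, +1)
JL@2: {A} ∪ {C} = {A,C} (union, +1)
PY@2: {A} ∪ {T} = {A,T} (union, +1)
JLPY@2: {A,C} ∩ {A,T} = {A} (intersection, +0)
JL@3: {C} ∪ {T} = {C,T} (union, +1)
PY@3: {A} ∪ {C} = {A,C} (union, +1)
JLPY@3: {C,T} ∩ {A,C} = {C} (intersection, +0)
JL@4: {C} ∪ {T} = {C,T} (union, +1)
PY@4: {G} ∪ {C} = {C,G} (union, +1)
JLPY@4: {C,T} ∩ {C,G} = {C} (intersection, +0)
JL@5: {G} ∪ {T} = {G,T} (union, +1)
PY@5: {T} ∪ {A} = {A,T} (union, +1)
JLPY@5: {G,T} ∩ {A,T} = {T} (intersection, +0)
per-site changes: [2, 1, 2, 2, 2, 2]; total = 11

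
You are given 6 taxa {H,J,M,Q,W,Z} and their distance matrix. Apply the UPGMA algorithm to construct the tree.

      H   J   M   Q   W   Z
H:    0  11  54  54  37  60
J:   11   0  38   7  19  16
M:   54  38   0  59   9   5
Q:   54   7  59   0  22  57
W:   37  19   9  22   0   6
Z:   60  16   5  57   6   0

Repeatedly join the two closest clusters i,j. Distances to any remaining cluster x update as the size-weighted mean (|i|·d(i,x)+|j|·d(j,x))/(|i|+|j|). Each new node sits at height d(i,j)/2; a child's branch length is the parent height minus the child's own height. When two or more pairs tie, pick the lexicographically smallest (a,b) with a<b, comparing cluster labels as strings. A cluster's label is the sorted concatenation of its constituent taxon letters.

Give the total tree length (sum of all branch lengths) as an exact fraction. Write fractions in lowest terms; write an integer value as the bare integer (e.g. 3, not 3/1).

596/9

iteration 1: select M,Z (d=5); attach at lengths (5/2, 5/2); label the merged cluster MZ
  updated: d(H,MZ)=57, d(J,MZ)=27, d(MZ,Q)=58, d(MZ,W)=15/2
iteration 2: select J,Q (d=7); attach at lengths (7/2, 7/2); label the merged cluster JQ
  updated: d(H,JQ)=65/2, d(JQ,MZ)=85/2, d(JQ,W)=41/2
iteration 3: select MZ,W (d=15/2); attach at lengths (5/4, 15/4); label the merged cluster MWZ
  updated: d(H,MWZ)=151/3, d(JQ,MWZ)=211/6
iteration 4: select H,JQ (d=65/2); attach at lengths (65/4, 51/4); label the merged cluster HJQ
  updated: d(HJQ,MWZ)=362/9
iteration 5: select HJQ,MWZ (d=362/9); attach at lengths (139/36, 589/36); label the merged cluster HJMQWZ
final tree: ((H:65/4,(J:7/2,Q:7/2):51/4):139/36,((M:5/2,Z:5/2):5/4,W:15/4):589/36)
total length: 596/9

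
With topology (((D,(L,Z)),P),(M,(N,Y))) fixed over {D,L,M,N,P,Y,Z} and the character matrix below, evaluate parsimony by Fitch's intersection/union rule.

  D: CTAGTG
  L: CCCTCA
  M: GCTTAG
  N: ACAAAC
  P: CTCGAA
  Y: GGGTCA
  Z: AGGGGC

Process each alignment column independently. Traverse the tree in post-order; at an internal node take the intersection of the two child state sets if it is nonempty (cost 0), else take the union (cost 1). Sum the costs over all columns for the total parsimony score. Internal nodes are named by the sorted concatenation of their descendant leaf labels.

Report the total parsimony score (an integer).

23

LZ@0: {C} ∪ {A} = {A,C} (union, +1)
DLZ@0: {C} ∩ {A,C} = {C} (intersection, +0)
DLPZ@0: {C} ∩ {C} = {C} (intersection, +0)
NY@0: {A} ∪ {G} = {A,G} (union, +1)
MNY@0: {G} ∩ {A,G} = {G} (intersection, +0)
DLMNPYZ@0: {C} ∪ {G} = {C,G} (union, +1)
LZ@1: {C} ∪ {G} = {C,G} (union, +1)
DLZ@1: {T} ∪ {C,G} = {C,G,T} (union, +1)
DLPZ@1: {C,G,T} ∩ {T} = {T} (intersection, +0)
NY@1: {C} ∪ {G} = {C,G} (union, +1)
MNY@1: {C} ∩ {C,G} = {C} (intersection, +0)
DLMNPYZ@1: {T} ∪ {C} = {C,T} (union, +1)
LZ@2: {C} ∪ {G} = {C,G} (union, +1)
DLZ@2: {A} ∪ {C,G} = {A,C,G} (union, +1)
DLPZ@2: {A,C,G} ∩ {C} = {C} (intersection, +0)
NY@2: {A} ∪ {G} = {A,G} (union, +1)
MNY@2: {T} ∪ {A,G} = {A,G,T} (union, +1)
DLMNPYZ@2: {C} ∪ {A,G,T} = {A,C,G,T} (union, +1)
LZ@3: {T} ∪ {G} = {G,T} (union, +1)
DLZ@3: {G} ∩ {G,T} = {G} (intersection, +0)
DLPZ@3: {G} ∩ {G} = {G} (intersection, +0)
NY@3: {A} ∪ {T} = {A,T} (union, +1)
MNY@3: {T} ∩ {A,T} = {T} (intersection, +0)
DLMNPYZ@3: {G} ∪ {T} = {G,T} (union, +1)
LZ@4: {C} ∪ {G} = {C,G} (union, +1)
DLZ@4: {T} ∪ {C,G} = {C,G,T} (union, +1)
DLPZ@4: {C,G,T} ∪ {A} = {A,C,G,T} (union, +1)
NY@4: {A} ∪ {C} = {A,C} (union, +1)
MNY@4: {A} ∩ {A,C} = {A} (intersection, +0)
DLMNPYZ@4: {A,C,G,T} ∩ {A} = {A} (intersection, +0)
LZ@5: {A} ∪ {C} = {A,C} (union, +1)
DLZ@5: {G} ∪ {A,C} = {A,C,G} (union, +1)
DLPZ@5: {A,C,G} ∩ {A} = {A} (intersection, +0)
NY@5: {C} ∪ {A} = {A,C} (union, +1)
MNY@5: {G} ∪ {A,C} = {A,C,G} (union, +1)
DLMNPYZ@5: {A} ∩ {A,C,G} = {A} (intersection, +0)
per-site changes: [3, 4, 5, 3, 4, 4]; total = 23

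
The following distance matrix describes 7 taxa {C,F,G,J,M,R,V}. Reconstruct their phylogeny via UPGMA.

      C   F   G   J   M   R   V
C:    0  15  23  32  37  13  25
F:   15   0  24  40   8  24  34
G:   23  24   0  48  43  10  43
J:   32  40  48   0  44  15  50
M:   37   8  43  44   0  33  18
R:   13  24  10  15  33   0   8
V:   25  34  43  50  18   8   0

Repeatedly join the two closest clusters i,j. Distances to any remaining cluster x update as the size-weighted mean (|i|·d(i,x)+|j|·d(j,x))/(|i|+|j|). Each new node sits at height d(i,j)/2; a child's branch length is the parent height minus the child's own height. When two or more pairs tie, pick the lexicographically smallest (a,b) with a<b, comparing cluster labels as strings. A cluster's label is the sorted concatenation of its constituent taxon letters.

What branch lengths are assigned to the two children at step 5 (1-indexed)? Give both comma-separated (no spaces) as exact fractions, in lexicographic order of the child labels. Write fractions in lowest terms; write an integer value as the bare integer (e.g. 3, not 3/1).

1. join F+M (d=8) ⇒ FM; edges |F|=4, |M|=4
  updated: d(C,FM)=26, d(FM,G)=67/2, d(FM,J)=42, d(FM,R)=57/2, d(FM,V)=26
2. join R+V (d=8) ⇒ RV; edges |R|=4, |V|=4
  updated: d(C,RV)=19, d(FM,RV)=109/4, d(G,RV)=53/2, d(J,RV)=65/2
3. join C+RV (d=19) ⇒ CRV; edges |C|=19/2, |RV|=11/2
  updated: d(CRV,FM)=161/6, d(CRV,G)=76/3, d(CRV,J)=97/3
4. join CRV+G (d=76/3) ⇒ CGRV; edges |CRV|=19/6, |G|=38/3
  updated: d(CGRV,FM)=57/2, d(CGRV,J)=145/4
5. join CGRV+FM (d=57/2) ⇒ CFGMRV; edges |CGRV|=19/12, |FM|=41/4
  updated: d(CFGMRV,J)=229/6
6. join CFGMRV+J (d=229/6) ⇒ CFGJMRV; edges |CFGMRV|=29/6, |J|=229/12
final tree: ((((C:19/2,(R:4,V:4):11/2):19/6,G:38/3):19/12,(F:4,M:4):41/4):29/6,J:229/12)
total length: 991/12

19/12,41/4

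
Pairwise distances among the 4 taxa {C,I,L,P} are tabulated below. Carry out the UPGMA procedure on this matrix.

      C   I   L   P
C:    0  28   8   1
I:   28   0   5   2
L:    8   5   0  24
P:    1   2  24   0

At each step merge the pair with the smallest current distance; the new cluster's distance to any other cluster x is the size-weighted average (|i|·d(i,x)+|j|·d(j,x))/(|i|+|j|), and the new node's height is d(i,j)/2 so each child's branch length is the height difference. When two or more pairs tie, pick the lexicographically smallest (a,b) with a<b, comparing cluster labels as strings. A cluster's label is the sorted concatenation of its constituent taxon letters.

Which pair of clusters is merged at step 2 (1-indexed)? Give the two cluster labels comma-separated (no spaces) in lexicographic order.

iteration 1: select C,P (d=1); attach at lengths (1/2, 1/2); label the merged cluster CP
  updated: d(CP,I)=15, d(CP,L)=16
iteration 2: select I,L (d=5); attach at lengths (5/2, 5/2); label the merged cluster IL
  updated: d(CP,IL)=31/2
iteration 3: select CP,IL (d=31/2); attach at lengths (29/4, 21/4); label the merged cluster CILP
final tree: ((C:1/2,P:1/2):29/4,(I:5/2,L:5/2):21/4)
total length: 37/2

I,L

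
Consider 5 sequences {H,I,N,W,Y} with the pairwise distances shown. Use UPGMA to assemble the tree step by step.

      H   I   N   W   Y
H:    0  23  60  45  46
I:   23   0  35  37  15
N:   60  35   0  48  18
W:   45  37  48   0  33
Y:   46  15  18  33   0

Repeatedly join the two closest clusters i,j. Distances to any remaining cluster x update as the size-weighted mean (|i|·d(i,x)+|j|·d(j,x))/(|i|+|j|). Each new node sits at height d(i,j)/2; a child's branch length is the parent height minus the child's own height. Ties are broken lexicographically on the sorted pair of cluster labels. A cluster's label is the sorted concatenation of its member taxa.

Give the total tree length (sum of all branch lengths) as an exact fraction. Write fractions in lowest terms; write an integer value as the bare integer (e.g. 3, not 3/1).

step 1: merge (I,Y) at d=15; branch lengths I→15/2, Y→15/2; new cluster IY
  updated: d(H,IY)=69/2, d(IY,N)=53/2, d(IY,W)=35
step 2: merge (IY,N) at d=53/2; branch lengths IY→23/4, N→53/4; new cluster INY
  updated: d(H,INY)=43, d(INY,W)=118/3
step 3: merge (INY,W) at d=118/3; branch lengths INY→77/12, W→59/3; new cluster INWY
  updated: d(H,INWY)=87/2
step 4: merge (H,INWY) at d=87/2; branch lengths H→87/4, INWY→25/12; new cluster HINWY
final tree: (H:87/4,(((I:15/2,Y:15/2):23/4,N:53/4):77/12,W:59/3):25/12)
total length: 1007/12

1007/12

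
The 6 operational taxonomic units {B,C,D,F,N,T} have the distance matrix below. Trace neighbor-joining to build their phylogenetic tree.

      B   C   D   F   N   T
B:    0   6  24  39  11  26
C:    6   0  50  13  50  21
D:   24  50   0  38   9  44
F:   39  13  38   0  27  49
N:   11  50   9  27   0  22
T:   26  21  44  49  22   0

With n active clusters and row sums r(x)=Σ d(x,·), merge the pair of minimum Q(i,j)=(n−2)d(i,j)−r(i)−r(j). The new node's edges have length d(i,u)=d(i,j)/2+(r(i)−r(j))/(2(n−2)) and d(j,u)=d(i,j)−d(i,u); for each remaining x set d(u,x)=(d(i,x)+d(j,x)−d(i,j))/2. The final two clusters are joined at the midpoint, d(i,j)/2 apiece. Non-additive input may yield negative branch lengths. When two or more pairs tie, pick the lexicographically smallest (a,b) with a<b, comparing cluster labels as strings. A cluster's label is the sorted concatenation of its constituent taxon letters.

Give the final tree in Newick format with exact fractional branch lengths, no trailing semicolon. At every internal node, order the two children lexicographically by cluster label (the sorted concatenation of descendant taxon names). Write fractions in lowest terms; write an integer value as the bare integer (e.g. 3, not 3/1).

1. join C+F (d=13, Q=-254) ⇒ CF; edges |C|=13/4, |F|=39/4
  updated: d(B,CF)=16, d(CF,D)=75/2, d(CF,N)=32, d(CF,T)=57/2
2. join D+N (d=9, Q=-323/2) ⇒ DN; edges |D|=45/4, |N|=-9/4
  updated: d(B,DN)=13, d(CF,DN)=121/4, d(DN,T)=57/2
3. join B+DN (d=13, Q=-403/4) ⇒ BDN; edges |B|=37/16, |DN|=171/16
  updated: d(BDN,CF)=133/8, d(BDN,T)=83/4
4. join BDN+CF (d=133/8, Q=-527/8) ⇒ BCDFN; edges |BDN|=71/16, |CF|=195/16
  updated: d(BCDFN,T)=261/16
5. join BCDFN+T (d=261/16) ⇒ BCDFNT; edges |BCDFN|=261/32, |T|=261/32
final tree: (((B:37/16,(D:45/4,N:-9/4):171/16):71/16,(C:13/4,F:39/4):195/16):261/32,T:261/32)
total length: 1087/16

(((B:37/16,(D:45/4,N:-9/4):171/16):71/16,(C:13/4,F:39/4):195/16):261/32,T:261/32)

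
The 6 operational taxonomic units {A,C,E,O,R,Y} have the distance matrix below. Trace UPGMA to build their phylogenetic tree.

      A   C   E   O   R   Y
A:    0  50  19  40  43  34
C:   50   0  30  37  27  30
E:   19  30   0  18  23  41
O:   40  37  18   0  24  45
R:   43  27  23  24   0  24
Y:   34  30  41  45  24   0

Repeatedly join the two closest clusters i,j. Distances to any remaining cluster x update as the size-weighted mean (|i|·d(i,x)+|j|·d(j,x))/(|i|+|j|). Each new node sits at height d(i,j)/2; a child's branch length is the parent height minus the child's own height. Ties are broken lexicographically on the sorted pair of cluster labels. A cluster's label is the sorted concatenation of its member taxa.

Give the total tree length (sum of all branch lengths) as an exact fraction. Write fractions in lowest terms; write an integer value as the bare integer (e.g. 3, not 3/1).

355/4

step 1: merge (E,O) at d=18; branch lengths E→9, O→9; new cluster EO
  updated: d(A,EO)=59/2, d(C,EO)=67/2, d(EO,R)=47/2, d(EO,Y)=43
step 2: merge (EO,R) at d=47/2; branch lengths EO→11/4, R→47/4; new cluster EOR
  updated: d(A,EOR)=34, d(C,EOR)=94/3, d(EOR,Y)=110/3
step 3: merge (C,Y) at d=30; branch lengths C→15, Y→15; new cluster CY
  updated: d(A,CY)=42, d(CY,EOR)=34
step 4: merge (A,EOR) at d=34; branch lengths A→17, EOR→21/4; new cluster AEOR
  updated: d(AEOR,CY)=36
step 5: merge (AEOR,CY) at d=36; branch lengths AEOR→1, CY→3; new cluster ACEORY
final tree: ((A:17,((E:9,O:9):11/4,R:47/4):21/4):1,(C:15,Y:15):3)
total length: 355/4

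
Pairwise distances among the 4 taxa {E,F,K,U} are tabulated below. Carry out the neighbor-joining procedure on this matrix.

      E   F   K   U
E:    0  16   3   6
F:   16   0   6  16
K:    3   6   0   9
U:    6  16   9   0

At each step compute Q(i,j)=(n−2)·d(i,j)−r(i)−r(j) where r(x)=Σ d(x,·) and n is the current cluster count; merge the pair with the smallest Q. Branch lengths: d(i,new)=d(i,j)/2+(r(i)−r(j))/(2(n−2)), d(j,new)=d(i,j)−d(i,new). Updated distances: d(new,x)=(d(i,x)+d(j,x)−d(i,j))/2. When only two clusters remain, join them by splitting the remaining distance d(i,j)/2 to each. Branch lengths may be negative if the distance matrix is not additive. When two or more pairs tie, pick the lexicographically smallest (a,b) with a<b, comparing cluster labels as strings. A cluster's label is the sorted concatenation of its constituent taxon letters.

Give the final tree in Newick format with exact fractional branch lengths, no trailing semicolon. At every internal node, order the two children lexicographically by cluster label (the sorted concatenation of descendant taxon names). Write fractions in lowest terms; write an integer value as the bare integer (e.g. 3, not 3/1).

step 1: merge (E,U) at d=6, Q=-44; branch lengths E→3/2, U→9/2; new cluster EU
  updated: d(EU,F)=13, d(EU,K)=3
step 2: merge (EU,F) at d=13, Q=-22; branch lengths EU→5, F→8; new cluster EFU
  updated: d(EFU,K)=-2
step 3: merge (EFU,K) at d=-2; branch lengths EFU→-1, K→-1; new cluster EFKU
final tree: (((E:3/2,U:9/2):5,F:8):-1,K:-1)
total length: 17

(((E:3/2,U:9/2):5,F:8):-1,K:-1)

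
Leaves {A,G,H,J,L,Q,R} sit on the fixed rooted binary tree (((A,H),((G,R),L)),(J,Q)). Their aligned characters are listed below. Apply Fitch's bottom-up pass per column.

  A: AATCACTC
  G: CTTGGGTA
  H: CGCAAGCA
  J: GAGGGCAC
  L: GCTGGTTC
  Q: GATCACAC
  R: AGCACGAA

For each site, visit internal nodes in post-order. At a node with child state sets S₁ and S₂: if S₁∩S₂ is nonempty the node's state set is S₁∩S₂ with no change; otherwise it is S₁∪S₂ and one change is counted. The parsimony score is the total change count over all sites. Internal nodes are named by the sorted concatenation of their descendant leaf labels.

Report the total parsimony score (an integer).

26

[col 0] AH: children A:{A}, H:{C} ∪→ {A,C}; cost 1
[col 0] GR: children G:{C}, R:{A} ∪→ {A,C}; cost 1
[col 0] GLR: children GR:{A,C}, L:{G} ∪→ {A,C,G}; cost 1
[col 0] AGHLR: children AH:{A,C}, GLR:{A,C,G} ∩→ {A,C}; cost 0
[col 0] JQ: children J:{G}, Q:{G} ∩→ {G}; cost 0
[col 0] AGHJLQR: children AGHLR:{A,C}, JQ:{G} ∪→ {A,C,G}; cost 1
[col 1] AH: children A:{A}, H:{G} ∪→ {A,G}; cost 1
[col 1] GR: children G:{T}, R:{G} ∪→ {G,T}; cost 1
[col 1] GLR: children GR:{G,T}, L:{C} ∪→ {C,G,T}; cost 1
[col 1] AGHLR: children AH:{A,G}, GLR:{C,G,T} ∩→ {G}; cost 0
[col 1] JQ: children J:{A}, Q:{A} ∩→ {A}; cost 0
[col 1] AGHJLQR: children AGHLR:{G}, JQ:{A} ∪→ {A,G}; cost 1
[col 2] AH: children A:{T}, H:{C} ∪→ {C,T}; cost 1
[col 2] GR: children G:{T}, R:{C} ∪→ {C,T}; cost 1
[col 2] GLR: children GR:{C,T}, L:{T} ∩→ {T}; cost 0
[col 2] AGHLR: children AH:{C,T}, GLR:{T} ∩→ {T}; cost 0
[col 2] JQ: children J:{G}, Q:{T} ∪→ {G,T}; cost 1
[col 2] AGHJLQR: children AGHLR:{T}, JQ:{G,T} ∩→ {T}; cost 0
[col 3] AH: children A:{C}, H:{A} ∪→ {A,C}; cost 1
[col 3] GR: children G:{G}, R:{A} ∪→ {A,G}; cost 1
[col 3] GLR: children GR:{A,G}, L:{G} ∩→ {G}; cost 0
[col 3] AGHLR: children AH:{A,C}, GLR:{G} ∪→ {A,C,G}; cost 1
[col 3] JQ: children J:{G}, Q:{C} ∪→ {C,G}; cost 1
[col 3] AGHJLQR: children AGHLR:{A,C,G}, JQ:{C,G} ∩→ {C,G}; cost 0
[col 4] AH: children A:{A}, H:{A} ∩→ {A}; cost 0
[col 4] GR: children G:{G}, R:{C} ∪→ {C,G}; cost 1
[col 4] GLR: children GR:{C,G}, L:{G} ∩→ {G}; cost 0
[col 4] AGHLR: children AH:{A}, GLR:{G} ∪→ {A,G}; cost 1
[col 4] JQ: children J:{G}, Q:{A} ∪→ {A,G}; cost 1
[col 4] AGHJLQR: children AGHLR:{A,G}, JQ:{A,G} ∩→ {A,G}; cost 0
[col 5] AH: children A:{C}, H:{G} ∪→ {C,G}; cost 1
[col 5] GR: children G:{G}, R:{G} ∩→ {G}; cost 0
[col 5] GLR: children GR:{G}, L:{T} ∪→ {G,T}; cost 1
[col 5] AGHLR: children AH:{C,G}, GLR:{G,T} ∩→ {G}; cost 0
[col 5] JQ: children J:{C}, Q:{C} ∩→ {C}; cost 0
[col 5] AGHJLQR: children AGHLR:{G}, JQ:{C} ∪→ {C,G}; cost 1
[col 6] AH: children A:{T}, H:{C} ∪→ {C,T}; cost 1
[col 6] GR: children G:{T}, R:{A} ∪→ {A,T}; cost 1
[col 6] GLR: children GR:{A,T}, L:{T} ∩→ {T}; cost 0
[col 6] AGHLR: children AH:{C,T}, GLR:{T} ∩→ {T}; cost 0
[col 6] JQ: children J:{A}, Q:{A} ∩→ {A}; cost 0
[col 6] AGHJLQR: children AGHLR:{T}, JQ:{A} ∪→ {A,T}; cost 1
[col 7] AH: children A:{C}, H:{A} ∪→ {A,C}; cost 1
[col 7] GR: children G:{A}, R:{A} ∩→ {A}; cost 0
[col 7] GLR: children GR:{A}, L:{C} ∪→ {A,C}; cost 1
[col 7] AGHLR: children AH:{A,C}, GLR:{A,C} ∩→ {A,C}; cost 0
[col 7] JQ: children J:{C}, Q:{C} ∩→ {C}; cost 0
[col 7] AGHJLQR: children AGHLR:{A,C}, JQ:{C} ∩→ {C}; cost 0
per-site changes: [4, 4, 3, 4, 3, 3, 3, 2]; total = 26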